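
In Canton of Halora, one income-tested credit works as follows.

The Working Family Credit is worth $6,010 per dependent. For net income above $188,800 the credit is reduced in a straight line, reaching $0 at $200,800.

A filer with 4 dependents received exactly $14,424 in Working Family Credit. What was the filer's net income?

Full credit = 4 × $6,010 = $24,040.
$14,424 is 14,424/24,040 of the full $24,040, so 9,616/24,040 of the $12,000 range has been used: income = $188,800 + $12,000 × 9,616/24,040 = $193,600.

$193,600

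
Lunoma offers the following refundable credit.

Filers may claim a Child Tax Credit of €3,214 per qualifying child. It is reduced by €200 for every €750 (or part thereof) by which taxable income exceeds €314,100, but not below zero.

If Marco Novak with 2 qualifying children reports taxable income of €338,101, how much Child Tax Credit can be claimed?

€0

Child Tax Credit: base = 2 × €3,214 = €6,428. income exceeds €314,100 by €24,001 → 33 increments × €200 = €6,600 ≥ base, so the credit is €0.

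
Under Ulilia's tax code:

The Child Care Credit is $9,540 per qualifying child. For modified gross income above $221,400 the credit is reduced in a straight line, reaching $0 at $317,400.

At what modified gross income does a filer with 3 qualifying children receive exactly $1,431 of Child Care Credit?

$312,600

Full credit = 3 × $9,540 = $28,620.
$1,431 is 1,431/28,620 of the full $28,620, so 27,189/28,620 of the $96,000 range has been used: income = $221,400 + $96,000 × 27,189/28,620 = $312,600.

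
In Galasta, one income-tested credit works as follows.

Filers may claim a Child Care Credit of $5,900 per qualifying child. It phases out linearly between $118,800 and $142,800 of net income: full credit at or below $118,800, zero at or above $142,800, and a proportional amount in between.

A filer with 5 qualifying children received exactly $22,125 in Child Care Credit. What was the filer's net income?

Full credit = 5 × $5,900 = $29,500.
$22,125 is 22,125/29,500 of the full $29,500, so 7,375/29,500 of the $24,000 range has been used: income = $118,800 + $24,000 × 7,375/29,500 = $124,800.

$124,800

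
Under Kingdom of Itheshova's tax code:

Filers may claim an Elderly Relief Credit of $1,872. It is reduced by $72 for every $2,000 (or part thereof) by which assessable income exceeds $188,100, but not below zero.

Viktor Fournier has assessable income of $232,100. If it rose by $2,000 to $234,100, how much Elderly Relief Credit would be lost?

$72

At $232,100 — income exceeds $188,100 by $44,000, which is 22 full-or-partial $2,000 increments; reduction = 22 × $72 = $1,584, leaving $288.
At $234,100 — income exceeds $188,100 by $46,000, which is 23 full-or-partial $2,000 increments; reduction = 23 × $72 = $1,656, leaving $216.
Lost: $288 − $216 = $72.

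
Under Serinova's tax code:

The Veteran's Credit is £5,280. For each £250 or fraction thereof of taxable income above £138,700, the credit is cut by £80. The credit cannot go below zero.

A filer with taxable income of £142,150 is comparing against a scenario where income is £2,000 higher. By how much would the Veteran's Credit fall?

£640

At £142,150 — income exceeds £138,700 by £3,450, which is 14 full-or-partial £250 increments; reduction = 14 × £80 = £1,120, leaving £4,160.
At £144,150 — income exceeds £138,700 by £5,450, which is 22 full-or-partial £250 increments; reduction = 22 × £80 = £1,760, leaving £3,520.
Lost: £4,160 − £3,520 = £640.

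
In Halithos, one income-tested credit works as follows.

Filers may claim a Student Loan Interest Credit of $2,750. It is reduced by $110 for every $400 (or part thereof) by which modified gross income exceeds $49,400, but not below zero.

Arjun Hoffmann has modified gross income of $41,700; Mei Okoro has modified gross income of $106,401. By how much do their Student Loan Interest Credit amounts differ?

$2,750

Arjun ($41,700): Student Loan Interest Credit: $41,700 is at or below the $49,400 threshold, so the full $2,750 applies.
Mei ($106,401): Student Loan Interest Credit: income exceeds $49,400 by $57,001 → 143 increments × $110 = $15,730 ≥ base, so the credit is $0.
Difference: |$2,750 − $0| = $2,750.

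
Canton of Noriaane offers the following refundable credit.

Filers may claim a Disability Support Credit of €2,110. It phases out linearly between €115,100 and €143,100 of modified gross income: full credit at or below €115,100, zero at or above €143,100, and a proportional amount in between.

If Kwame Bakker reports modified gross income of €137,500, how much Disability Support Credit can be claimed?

€422

Disability Support Credit: €137,500 is €22,400 into a €28,000 phase-out range, leaving 5,600/28,000 of the credit: €2,110 × 5,600/28,000 = €422.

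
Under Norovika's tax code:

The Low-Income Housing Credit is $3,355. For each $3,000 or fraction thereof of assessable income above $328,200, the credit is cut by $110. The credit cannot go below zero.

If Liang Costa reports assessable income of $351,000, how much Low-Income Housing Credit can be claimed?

Low-Income Housing Credit: income exceeds $328,200 by $22,800, which is 8 full-or-partial $3,000 increments; reduction = 8 × $110 = $880, leaving $2,475.

$2,475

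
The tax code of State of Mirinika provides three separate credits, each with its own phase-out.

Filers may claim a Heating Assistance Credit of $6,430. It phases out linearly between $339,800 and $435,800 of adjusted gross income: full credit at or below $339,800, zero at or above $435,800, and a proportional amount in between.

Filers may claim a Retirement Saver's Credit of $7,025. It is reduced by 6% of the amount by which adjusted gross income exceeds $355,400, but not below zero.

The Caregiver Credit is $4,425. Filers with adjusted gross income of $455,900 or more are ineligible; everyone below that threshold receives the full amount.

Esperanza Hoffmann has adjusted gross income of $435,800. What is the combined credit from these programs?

$6,626

Heating Assistance Credit: $435,800 is at or above $435,800, so the credit is $0.
Retirement Saver's Credit: 6% of the $80,400 excess over $355,400 is $4,824; credit = $7,025 − $4,824 = $2,201.
Caregiver Credit: $435,800 is below the $455,900 cutoff, so the full $4,425 applies.
Total: $0 + $2,201 + $4,425 = $6,626.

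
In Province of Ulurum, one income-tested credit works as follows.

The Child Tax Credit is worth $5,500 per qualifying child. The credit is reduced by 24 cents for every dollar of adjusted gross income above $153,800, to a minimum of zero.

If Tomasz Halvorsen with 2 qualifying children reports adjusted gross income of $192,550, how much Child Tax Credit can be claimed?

Child Tax Credit: base = 2 × $5,500 = $11,000. 24% of the $38,750 excess over $153,800 is $9,300; credit = $11,000 − $9,300 = $1,700.

$1,700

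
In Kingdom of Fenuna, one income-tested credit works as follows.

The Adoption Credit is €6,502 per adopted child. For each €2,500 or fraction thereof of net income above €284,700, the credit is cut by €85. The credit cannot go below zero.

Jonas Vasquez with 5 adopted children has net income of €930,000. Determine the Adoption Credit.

€10,495

Adoption Credit: base = 5 × €6,502 = €32,510. income exceeds €284,700 by €645,300, which is 259 full-or-partial €2,500 increments; reduction = 259 × €85 = €22,015, leaving €10,495.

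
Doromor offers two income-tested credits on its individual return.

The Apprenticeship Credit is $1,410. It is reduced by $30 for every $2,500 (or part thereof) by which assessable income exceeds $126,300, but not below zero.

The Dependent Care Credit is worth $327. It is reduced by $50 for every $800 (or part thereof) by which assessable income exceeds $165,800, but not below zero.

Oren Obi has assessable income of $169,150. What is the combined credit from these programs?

Apprenticeship Credit: income exceeds $126,300 by $42,850, which is 18 full-or-partial $2,500 increments; reduction = 18 × $30 = $540, leaving $870.
Dependent Care Credit: income exceeds $165,800 by $3,350, which is 5 full-or-partial $800 increments; reduction = 5 × $50 = $250, leaving $77.
Total: $870 + $77 = $947.

$947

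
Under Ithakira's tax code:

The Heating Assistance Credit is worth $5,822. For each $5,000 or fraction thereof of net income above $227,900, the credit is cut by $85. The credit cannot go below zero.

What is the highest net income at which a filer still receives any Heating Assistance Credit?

$567,900

After 68 increments the reduction is 68 × $85 = $5,780, leaving $42; one more increment wipes it out. Increment 68 ends at excess 68 × $5,000 = $340,000, so the highest qualifying income is $227,900 + $340,000 = $567,900.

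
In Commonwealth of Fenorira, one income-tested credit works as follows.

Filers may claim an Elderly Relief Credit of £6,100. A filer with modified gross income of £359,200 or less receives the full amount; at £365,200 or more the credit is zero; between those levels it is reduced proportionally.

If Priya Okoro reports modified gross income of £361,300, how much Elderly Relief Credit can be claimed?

£3,965

Elderly Relief Credit: £361,300 is £2,100 into a £6,000 phase-out range, leaving 3,900/6,000 of the credit: £6,100 × 3,900/6,000 = £3,965.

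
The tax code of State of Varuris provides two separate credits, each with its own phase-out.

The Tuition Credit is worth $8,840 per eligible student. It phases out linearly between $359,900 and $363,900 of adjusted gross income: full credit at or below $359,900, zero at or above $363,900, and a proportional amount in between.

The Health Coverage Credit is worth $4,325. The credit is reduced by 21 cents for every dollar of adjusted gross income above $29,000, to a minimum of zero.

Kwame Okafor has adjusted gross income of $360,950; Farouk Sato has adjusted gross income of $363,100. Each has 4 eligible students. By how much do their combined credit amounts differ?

$19,006

Kwame ($360,950): Tuition Credit: base = 4 × $8,840 = $35,360. $360,950 is $1,050 into a $4,000 phase-out range, leaving 2,950/4,000 of the credit: $35,360 × 2,950/4,000 = $26,078. Health Coverage Credit: 21% of the $331,950 excess over $29,000 is $69,709.50 ≥ base, so the credit is $0. total $26,078 + $0 = $26,078
Farouk ($363,100): Tuition Credit: base = 4 × $8,840 = $35,360. $363,100 is $3,200 into a $4,000 phase-out range, leaving 800/4,000 of the credit: $35,360 × 800/4,000 = $7,072. Health Coverage Credit: 21% of the $334,100 excess over $29,000 is $70,161 ≥ base, so the credit is $0. total $7,072 + $0 = $7,072
Difference: |$26,078 − $7,072| = $19,006.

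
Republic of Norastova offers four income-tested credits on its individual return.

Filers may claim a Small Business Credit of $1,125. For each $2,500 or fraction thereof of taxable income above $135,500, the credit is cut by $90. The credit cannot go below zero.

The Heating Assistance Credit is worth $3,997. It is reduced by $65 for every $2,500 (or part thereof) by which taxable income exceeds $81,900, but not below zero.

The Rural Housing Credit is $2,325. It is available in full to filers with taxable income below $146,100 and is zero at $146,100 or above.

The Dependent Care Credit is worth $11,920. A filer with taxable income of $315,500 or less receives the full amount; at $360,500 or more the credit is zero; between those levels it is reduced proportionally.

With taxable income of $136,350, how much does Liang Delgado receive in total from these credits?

$17,847

Small Business Credit: income exceeds $135,500 by $850, which is 1 full-or-partial $2,500 increment; reduction = 1 × $90 = $90, leaving $1,035.
Heating Assistance Credit: income exceeds $81,900 by $54,450, which is 22 full-or-partial $2,500 increments; reduction = 22 × $65 = $1,430, leaving $2,567.
Rural Housing Credit: $136,350 is below the $146,100 cutoff, so the full $2,325 applies.
Dependent Care Credit: $136,350 is at or below the $315,500 threshold, so the full $11,920 applies.
Total: $1,035 + $2,567 + $2,325 + $11,920 = $17,847.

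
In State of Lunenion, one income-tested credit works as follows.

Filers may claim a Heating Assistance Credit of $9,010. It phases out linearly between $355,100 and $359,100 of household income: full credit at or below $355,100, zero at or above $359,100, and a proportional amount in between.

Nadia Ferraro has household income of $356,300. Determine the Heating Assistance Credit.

$6,307

Heating Assistance Credit: $356,300 is $1,200 into a $4,000 phase-out range, leaving 2,800/4,000 of the credit: $9,010 × 2,800/4,000 = $6,307.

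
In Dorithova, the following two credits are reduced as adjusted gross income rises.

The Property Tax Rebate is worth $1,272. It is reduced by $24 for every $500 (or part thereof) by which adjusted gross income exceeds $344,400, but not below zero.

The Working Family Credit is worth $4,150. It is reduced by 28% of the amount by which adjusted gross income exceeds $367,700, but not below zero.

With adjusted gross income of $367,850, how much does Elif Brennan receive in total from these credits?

$4,252

Property Tax Rebate: income exceeds $344,400 by $23,450, which is 47 full-or-partial $500 increments; reduction = 47 × $24 = $1,128, leaving $144.
Working Family Credit: 28% of the $150 excess over $367,700 is $42; credit = $4,150 − $42 = $4,108.
Total: $144 + $4,108 = $4,252.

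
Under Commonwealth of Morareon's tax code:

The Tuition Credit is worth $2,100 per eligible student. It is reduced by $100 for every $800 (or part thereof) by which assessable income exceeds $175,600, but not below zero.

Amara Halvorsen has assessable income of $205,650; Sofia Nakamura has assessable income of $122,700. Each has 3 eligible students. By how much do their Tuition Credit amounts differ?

$3,800

Amara ($205,650): Tuition Credit: base = 3 × $2,100 = $6,300. income exceeds $175,600 by $30,050, which is 38 full-or-partial $800 increments; reduction = 38 × $100 = $3,800, leaving $2,500.
Sofia ($122,700): Tuition Credit: base = 3 × $2,100 = $6,300. $122,700 is at or below the $175,600 threshold, so the full $6,300 applies.
Difference: |$2,500 − $6,300| = $3,800.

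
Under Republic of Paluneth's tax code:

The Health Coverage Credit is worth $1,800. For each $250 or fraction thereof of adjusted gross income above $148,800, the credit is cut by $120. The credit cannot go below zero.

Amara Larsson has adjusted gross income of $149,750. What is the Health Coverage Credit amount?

Health Coverage Credit: income exceeds $148,800 by $950, which is 4 full-or-partial $250 increments; reduction = 4 × $120 = $480, leaving $1,320.

$1,320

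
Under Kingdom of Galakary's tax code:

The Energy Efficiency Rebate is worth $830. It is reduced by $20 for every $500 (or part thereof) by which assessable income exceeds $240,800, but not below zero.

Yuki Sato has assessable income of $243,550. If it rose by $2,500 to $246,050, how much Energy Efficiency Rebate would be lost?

$100

At $243,550 — income exceeds $240,800 by $2,750, which is 6 full-or-partial $500 increments; reduction = 6 × $20 = $120, leaving $710.
At $246,050 — income exceeds $240,800 by $5,250, which is 11 full-or-partial $500 increments; reduction = 11 × $20 = $220, leaving $610.
Lost: $710 − $610 = $100.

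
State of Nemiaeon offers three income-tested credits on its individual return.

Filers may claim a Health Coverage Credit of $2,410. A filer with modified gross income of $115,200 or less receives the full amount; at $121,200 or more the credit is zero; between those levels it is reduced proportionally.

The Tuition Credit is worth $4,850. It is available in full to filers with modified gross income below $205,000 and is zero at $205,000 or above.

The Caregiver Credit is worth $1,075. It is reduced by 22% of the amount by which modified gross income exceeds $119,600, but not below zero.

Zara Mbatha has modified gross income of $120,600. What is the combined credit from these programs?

Health Coverage Credit: $120,600 is $5,400 into a $6,000 phase-out range, leaving 600/6,000 of the credit: $2,410 × 600/6,000 = $241.
Tuition Credit: $120,600 is below the $205,000 cutoff, so the full $4,850 applies.
Caregiver Credit: 22% of the $1,000 excess over $119,600 is $220; credit = $1,075 − $220 = $855.
Total: $241 + $4,850 + $855 = $5,946.

$5,946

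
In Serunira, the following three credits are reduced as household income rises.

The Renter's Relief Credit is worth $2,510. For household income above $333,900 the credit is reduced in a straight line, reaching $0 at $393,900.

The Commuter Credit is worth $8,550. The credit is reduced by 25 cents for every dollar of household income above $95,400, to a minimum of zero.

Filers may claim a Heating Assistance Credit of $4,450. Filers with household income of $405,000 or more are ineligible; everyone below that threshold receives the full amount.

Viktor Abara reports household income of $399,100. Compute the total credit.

$4,450

Renter's Relief Credit: $399,100 is at or above $393,900, so the credit is $0.
Commuter Credit: 25% of the $303,700 excess over $95,400 is $75,925 ≥ base, so the credit is $0.
Heating Assistance Credit: $399,100 is below the $405,000 cutoff, so the full $4,450 applies.
Total: $0 + $0 + $4,450 = $4,450.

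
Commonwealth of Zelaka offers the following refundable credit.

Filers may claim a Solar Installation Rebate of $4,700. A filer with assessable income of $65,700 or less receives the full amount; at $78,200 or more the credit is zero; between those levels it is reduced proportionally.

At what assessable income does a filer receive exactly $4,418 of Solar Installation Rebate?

$66,450

$4,418 is 4,418/4,700 of the full $4,700, so 282/4,700 of the $12,500 range has been used: income = $65,700 + $12,500 × 282/4,700 = $66,450.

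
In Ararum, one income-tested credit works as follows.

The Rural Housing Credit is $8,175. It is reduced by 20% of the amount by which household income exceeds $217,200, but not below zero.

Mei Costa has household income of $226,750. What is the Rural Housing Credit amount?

Rural Housing Credit: 20% of the $9,550 excess over $217,200 is $1,910; credit = $8,175 − $1,910 = $6,265.

$6,265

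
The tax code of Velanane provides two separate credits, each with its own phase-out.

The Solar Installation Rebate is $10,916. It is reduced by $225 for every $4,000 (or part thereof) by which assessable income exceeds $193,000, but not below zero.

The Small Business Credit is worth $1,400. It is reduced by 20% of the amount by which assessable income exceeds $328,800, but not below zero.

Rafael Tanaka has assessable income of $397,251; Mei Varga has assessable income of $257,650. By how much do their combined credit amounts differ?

Rafael ($397,251): Solar Installation Rebate: income exceeds $193,000 by $204,251 → 52 increments × $225 = $11,700 ≥ base, so the credit is $0. Small Business Credit: 20% of the $68,451 excess over $328,800 is $13,690.20 ≥ base, so the credit is $0. total $0 + $0 = $0
Mei ($257,650): Solar Installation Rebate: income exceeds $193,000 by $64,650, which is 17 full-or-partial $4,000 increments; reduction = 17 × $225 = $3,825, leaving $7,091. Small Business Credit: $257,650 is at or below the $328,800 threshold, so the full $1,400 applies. total $7,091 + $1,400 = $8,491
Difference: |$0 − $8,491| = $8,491.

$8,491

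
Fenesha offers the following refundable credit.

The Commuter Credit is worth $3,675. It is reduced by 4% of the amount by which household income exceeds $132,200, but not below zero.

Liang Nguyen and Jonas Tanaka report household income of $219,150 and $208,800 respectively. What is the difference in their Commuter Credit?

Liang ($219,150): Commuter Credit: 4% of the $86,950 excess over $132,200 is $3,478; credit = $3,675 − $3,478 = $197.
Jonas ($208,800): Commuter Credit: 4% of the $76,600 excess over $132,200 is $3,064; credit = $3,675 − $3,064 = $611.
Difference: |$197 − $611| = $414.

$414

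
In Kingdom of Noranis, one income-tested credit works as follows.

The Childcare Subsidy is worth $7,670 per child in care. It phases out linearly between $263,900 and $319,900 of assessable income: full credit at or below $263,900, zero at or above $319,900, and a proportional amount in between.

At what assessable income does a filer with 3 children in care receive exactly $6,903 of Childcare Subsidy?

Full credit = 3 × $7,670 = $23,010.
$6,903 is 6,903/23,010 of the full $23,010, so 16,107/23,010 of the $56,000 range has been used: income = $263,900 + $56,000 × 16,107/23,010 = $303,100.

$303,100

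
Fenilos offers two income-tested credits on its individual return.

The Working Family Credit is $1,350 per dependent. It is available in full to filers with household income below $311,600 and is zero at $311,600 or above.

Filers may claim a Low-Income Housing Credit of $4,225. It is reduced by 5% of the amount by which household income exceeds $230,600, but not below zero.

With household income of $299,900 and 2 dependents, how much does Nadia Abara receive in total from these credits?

$3,460

Working Family Credit: base = 2 × $1,350 = $2,700. $299,900 is below the $311,600 cutoff, so the full $2,700 applies.
Low-Income Housing Credit: 5% of the $69,300 excess over $230,600 is $3,465; credit = $4,225 − $3,465 = $760.
Total: $2,700 + $760 = $3,460.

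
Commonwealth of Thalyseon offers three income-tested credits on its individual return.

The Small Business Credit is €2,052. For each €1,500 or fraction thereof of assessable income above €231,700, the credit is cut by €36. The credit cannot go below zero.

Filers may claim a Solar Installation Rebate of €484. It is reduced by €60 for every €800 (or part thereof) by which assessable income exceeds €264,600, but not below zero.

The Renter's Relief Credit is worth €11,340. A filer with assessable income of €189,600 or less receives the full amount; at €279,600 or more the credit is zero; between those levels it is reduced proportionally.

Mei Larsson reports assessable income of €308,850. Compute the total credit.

€180

Small Business Credit: income exceeds €231,700 by €77,150, which is 52 full-or-partial €1,500 increments; reduction = 52 × €36 = €1,872, leaving €180.
Solar Installation Rebate: income exceeds €264,600 by €44,250 → 56 increments × €60 = €3,360 ≥ base, so the credit is €0.
Renter's Relief Credit: €308,850 is at or above €279,600, so the credit is €0.
Total: €180 + €0 + €0 = €180.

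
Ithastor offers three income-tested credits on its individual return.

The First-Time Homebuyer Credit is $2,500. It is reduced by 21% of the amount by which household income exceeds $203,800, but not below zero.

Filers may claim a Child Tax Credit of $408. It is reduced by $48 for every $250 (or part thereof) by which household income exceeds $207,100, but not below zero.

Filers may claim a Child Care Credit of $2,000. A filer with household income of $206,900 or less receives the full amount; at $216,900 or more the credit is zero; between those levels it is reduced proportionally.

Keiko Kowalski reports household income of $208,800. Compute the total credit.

$3,142

First-Time Homebuyer Credit: 21% of the $5,000 excess over $203,800 is $1,050; credit = $2,500 − $1,050 = $1,450.
Child Tax Credit: income exceeds $207,100 by $1,700, which is 7 full-or-partial $250 increments; reduction = 7 × $48 = $336, leaving $72.
Child Care Credit: $208,800 is $1,900 into a $10,000 phase-out range, leaving 8,100/10,000 of the credit: $2,000 × 8,100/10,000 = $1,620.
Total: $1,450 + $72 + $1,620 = $3,142.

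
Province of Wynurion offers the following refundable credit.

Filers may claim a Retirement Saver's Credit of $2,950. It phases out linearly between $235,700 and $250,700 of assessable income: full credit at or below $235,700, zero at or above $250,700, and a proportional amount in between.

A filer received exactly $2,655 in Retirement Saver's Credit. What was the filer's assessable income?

$237,200

$2,655 is 2,655/2,950 of the full $2,950, so 295/2,950 of the $15,000 range has been used: income = $235,700 + $15,000 × 295/2,950 = $237,200.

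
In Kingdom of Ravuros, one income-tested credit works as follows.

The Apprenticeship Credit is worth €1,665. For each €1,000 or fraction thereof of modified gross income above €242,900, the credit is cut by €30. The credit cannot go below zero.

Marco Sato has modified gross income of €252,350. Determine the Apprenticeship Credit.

€1,365

Apprenticeship Credit: income exceeds €242,900 by €9,450, which is 10 full-or-partial €1,000 increments; reduction = 10 × €30 = €300, leaving €1,365.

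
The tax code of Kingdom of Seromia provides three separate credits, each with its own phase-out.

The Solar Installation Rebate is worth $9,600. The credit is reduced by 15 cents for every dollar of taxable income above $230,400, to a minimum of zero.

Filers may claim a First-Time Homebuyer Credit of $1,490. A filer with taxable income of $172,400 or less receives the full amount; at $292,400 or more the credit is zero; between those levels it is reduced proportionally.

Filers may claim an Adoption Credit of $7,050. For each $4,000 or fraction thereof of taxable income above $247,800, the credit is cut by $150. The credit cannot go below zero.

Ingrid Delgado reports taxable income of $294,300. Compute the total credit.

Solar Installation Rebate: 15% of the $63,900 excess over $230,400 is $9,585; credit = $9,600 − $9,585 = $15.
First-Time Homebuyer Credit: $294,300 is at or above $292,400, so the credit is $0.
Adoption Credit: income exceeds $247,800 by $46,500, which is 12 full-or-partial $4,000 increments; reduction = 12 × $150 = $1,800, leaving $5,250.
Total: $15 + $0 + $5,250 = $5,265.

$5,265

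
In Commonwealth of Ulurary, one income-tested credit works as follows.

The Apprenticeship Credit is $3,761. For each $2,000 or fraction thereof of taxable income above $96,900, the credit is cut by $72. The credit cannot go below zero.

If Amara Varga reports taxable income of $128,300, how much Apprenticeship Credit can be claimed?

$2,609

Apprenticeship Credit: income exceeds $96,900 by $31,400, which is 16 full-or-partial $2,000 increments; reduction = 16 × $72 = $1,152, leaving $2,609.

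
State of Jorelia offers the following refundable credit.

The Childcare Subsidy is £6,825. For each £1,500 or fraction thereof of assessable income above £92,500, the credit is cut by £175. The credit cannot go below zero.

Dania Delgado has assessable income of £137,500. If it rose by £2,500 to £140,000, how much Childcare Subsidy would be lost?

£350

At £137,500 — income exceeds £92,500 by £45,000, which is 30 full-or-partial £1,500 increments; reduction = 30 × £175 = £5,250, leaving £1,575.
At £140,000 — income exceeds £92,500 by £47,500, which is 32 full-or-partial £1,500 increments; reduction = 32 × £175 = £5,600, leaving £1,225.
Lost: £1,575 − £1,225 = £350.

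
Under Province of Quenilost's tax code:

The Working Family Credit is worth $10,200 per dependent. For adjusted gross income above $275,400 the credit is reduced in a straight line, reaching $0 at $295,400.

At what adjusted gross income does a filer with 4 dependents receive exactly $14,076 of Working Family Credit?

Full credit = 4 × $10,200 = $40,800.
$14,076 is 14,076/40,800 of the full $40,800, so 26,724/40,800 of the $20,000 range has been used: income = $275,400 + $20,000 × 26,724/40,800 = $288,500.

$288,500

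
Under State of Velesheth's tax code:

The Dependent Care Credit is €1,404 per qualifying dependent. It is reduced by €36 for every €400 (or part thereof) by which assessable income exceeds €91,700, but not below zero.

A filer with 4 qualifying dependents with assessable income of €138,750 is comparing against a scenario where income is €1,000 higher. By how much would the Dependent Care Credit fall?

€108

At €138,750 — base = 4 × €1,404 = €5,616. income exceeds €91,700 by €47,050, which is 118 full-or-partial €400 increments; reduction = 118 × €36 = €4,248, leaving €1,368.
At €139,750 — base = 4 × €1,404 = €5,616. income exceeds €91,700 by €48,050, which is 121 full-or-partial €400 increments; reduction = 121 × €36 = €4,356, leaving €1,260.
Lost: €1,368 − €1,260 = €108.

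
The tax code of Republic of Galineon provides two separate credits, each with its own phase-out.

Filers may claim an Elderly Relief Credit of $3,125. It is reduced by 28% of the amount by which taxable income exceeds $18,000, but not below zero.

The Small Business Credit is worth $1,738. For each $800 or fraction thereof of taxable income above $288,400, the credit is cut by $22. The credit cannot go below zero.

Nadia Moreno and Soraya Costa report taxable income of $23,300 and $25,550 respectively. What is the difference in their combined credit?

$630

Nadia ($23,300): Elderly Relief Credit: 28% of the $5,300 excess over $18,000 is $1,484; credit = $3,125 − $1,484 = $1,641. Small Business Credit: $23,300 is at or below the $288,400 threshold, so the full $1,738 applies. total $1,641 + $1,738 = $3,379
Soraya ($25,550): Elderly Relief Credit: 28% of the $7,550 excess over $18,000 is $2,114; credit = $3,125 − $2,114 = $1,011. Small Business Credit: $25,550 is at or below the $288,400 threshold, so the full $1,738 applies. total $1,011 + $1,738 = $2,749
Difference: |$3,379 − $2,749| = $630.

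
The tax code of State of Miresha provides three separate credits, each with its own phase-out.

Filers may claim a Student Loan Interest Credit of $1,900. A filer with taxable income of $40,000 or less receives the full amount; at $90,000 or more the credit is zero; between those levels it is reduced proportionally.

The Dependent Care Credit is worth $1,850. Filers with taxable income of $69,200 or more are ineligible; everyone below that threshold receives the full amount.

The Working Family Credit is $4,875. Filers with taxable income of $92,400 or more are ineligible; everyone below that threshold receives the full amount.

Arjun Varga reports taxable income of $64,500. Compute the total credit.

$7,694

Student Loan Interest Credit: $64,500 is $24,500 into a $50,000 phase-out range, leaving 25,500/50,000 of the credit: $1,900 × 25,500/50,000 = $969.
Dependent Care Credit: $64,500 is below the $69,200 cutoff, so the full $1,850 applies.
Working Family Credit: $64,500 is below the $92,400 cutoff, so the full $4,875 applies.
Total: $969 + $1,850 + $4,875 = $7,694.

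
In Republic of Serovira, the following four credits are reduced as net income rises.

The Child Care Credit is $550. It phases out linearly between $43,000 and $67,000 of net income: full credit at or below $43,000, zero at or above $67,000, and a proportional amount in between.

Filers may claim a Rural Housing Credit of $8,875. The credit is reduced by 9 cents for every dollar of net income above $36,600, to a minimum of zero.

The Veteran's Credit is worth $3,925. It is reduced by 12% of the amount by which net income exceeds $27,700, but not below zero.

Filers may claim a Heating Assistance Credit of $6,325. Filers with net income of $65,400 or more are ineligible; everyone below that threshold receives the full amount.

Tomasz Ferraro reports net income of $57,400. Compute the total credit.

Child Care Credit: $57,400 is $14,400 into a $24,000 phase-out range, leaving 9,600/24,000 of the credit: $550 × 9,600/24,000 = $220.
Rural Housing Credit: 9% of the $20,800 excess over $36,600 is $1,872; credit = $8,875 − $1,872 = $7,003.
Veteran's Credit: 12% of the $29,700 excess over $27,700 is $3,564; credit = $3,925 − $3,564 = $361.
Heating Assistance Credit: $57,400 is below the $65,400 cutoff, so the full $6,325 applies.
Total: $220 + $7,003 + $361 + $6,325 = $13,909.

$13,909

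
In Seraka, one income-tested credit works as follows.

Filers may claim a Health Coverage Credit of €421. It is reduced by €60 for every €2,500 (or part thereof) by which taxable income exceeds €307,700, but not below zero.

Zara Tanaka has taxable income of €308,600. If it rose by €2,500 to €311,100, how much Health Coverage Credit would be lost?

€60

At €308,600 — income exceeds €307,700 by €900, which is 1 full-or-partial €2,500 increment; reduction = 1 × €60 = €60, leaving €361.
At €311,100 — income exceeds €307,700 by €3,400, which is 2 full-or-partial €2,500 increments; reduction = 2 × €60 = €120, leaving €301.
Lost: €361 − €301 = €60.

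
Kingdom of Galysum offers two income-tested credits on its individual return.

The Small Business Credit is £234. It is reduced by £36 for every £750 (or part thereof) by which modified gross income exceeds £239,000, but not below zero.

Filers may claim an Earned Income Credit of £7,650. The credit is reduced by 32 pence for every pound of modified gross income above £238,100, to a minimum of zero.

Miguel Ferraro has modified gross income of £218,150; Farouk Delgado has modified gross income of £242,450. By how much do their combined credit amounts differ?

Miguel (£218,150): Small Business Credit: £218,150 is at or below the £239,000 threshold, so the full £234 applies. Earned Income Credit: £218,150 is at or below the £238,100 threshold, so the full £7,650 applies. total £234 + £7,650 = £7,884
Farouk (£242,450): Small Business Credit: income exceeds £239,000 by £3,450, which is 5 full-or-partial £750 increments; reduction = 5 × £36 = £180, leaving £54. Earned Income Credit: 32% of the £4,350 excess over £238,100 is £1,392; credit = £7,650 − £1,392 = £6,258. total £54 + £6,258 = £6,312
Difference: |£7,884 − £6,312| = £1,572.

£1,572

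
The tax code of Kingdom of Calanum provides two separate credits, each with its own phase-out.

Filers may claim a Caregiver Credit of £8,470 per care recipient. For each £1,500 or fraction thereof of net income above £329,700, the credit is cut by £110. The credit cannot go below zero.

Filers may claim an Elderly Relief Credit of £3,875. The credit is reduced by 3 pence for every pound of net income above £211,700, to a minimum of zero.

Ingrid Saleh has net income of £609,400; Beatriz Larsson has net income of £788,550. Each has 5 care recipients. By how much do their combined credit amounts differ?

£13,090

Ingrid (£609,400): Caregiver Credit: base = 5 × £8,470 = £42,350. income exceeds £329,700 by £279,700, which is 187 full-or-partial £1,500 increments; reduction = 187 × £110 = £20,570, leaving £21,780. Elderly Relief Credit: 3% of the £397,700 excess over £211,700 is £11,931 ≥ base, so the credit is £0. total £21,780 + £0 = £21,780
Beatriz (£788,550): Caregiver Credit: base = 5 × £8,470 = £42,350. income exceeds £329,700 by £458,850, which is 306 full-or-partial £1,500 increments; reduction = 306 × £110 = £33,660, leaving £8,690. Elderly Relief Credit: 3% of the £576,850 excess over £211,700 is £17,305.50 ≥ base, so the credit is £0. total £8,690 + £0 = £8,690
Difference: |£21,780 − £8,690| = £13,090.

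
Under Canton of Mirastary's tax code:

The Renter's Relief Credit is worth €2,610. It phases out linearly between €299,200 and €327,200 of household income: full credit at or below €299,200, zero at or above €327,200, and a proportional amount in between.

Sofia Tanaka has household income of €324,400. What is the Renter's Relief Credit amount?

€261

Renter's Relief Credit: €324,400 is €25,200 into a €28,000 phase-out range, leaving 2,800/28,000 of the credit: €2,610 × 2,800/28,000 = €261.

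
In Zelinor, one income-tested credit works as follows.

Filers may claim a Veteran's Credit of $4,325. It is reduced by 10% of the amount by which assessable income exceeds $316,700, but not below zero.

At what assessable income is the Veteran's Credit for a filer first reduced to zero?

$359,950

The credit falls by 10% of each dollar above $316,700, so it reaches zero when the excess is $4,325 / 10% = $43,250: income = $316,700 + $43,250 = $359,950.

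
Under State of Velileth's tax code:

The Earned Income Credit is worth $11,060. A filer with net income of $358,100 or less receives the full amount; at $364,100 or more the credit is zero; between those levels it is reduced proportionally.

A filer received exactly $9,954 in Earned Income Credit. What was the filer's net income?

$9,954 is 9,954/11,060 of the full $11,060, so 1,106/11,060 of the $6,000 range has been used: income = $358,100 + $6,000 × 1,106/11,060 = $358,700.

$358,700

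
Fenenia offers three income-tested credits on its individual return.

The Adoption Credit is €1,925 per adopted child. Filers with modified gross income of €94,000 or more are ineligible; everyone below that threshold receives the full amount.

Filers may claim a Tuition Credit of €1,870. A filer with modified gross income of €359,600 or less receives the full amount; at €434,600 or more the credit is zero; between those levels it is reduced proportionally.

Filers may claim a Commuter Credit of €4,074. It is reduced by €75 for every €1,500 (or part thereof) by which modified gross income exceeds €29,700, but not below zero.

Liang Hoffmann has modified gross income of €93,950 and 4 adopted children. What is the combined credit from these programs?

Adoption Credit: base = 4 × €1,925 = €7,700. €93,950 is below the €94,000 cutoff, so the full €7,700 applies.
Tuition Credit: €93,950 is at or below the €359,600 threshold, so the full €1,870 applies.
Commuter Credit: income exceeds €29,700 by €64,250, which is 43 full-or-partial €1,500 increments; reduction = 43 × €75 = €3,225, leaving €849.
Total: €7,700 + €1,870 + €849 = €10,419.

€10,419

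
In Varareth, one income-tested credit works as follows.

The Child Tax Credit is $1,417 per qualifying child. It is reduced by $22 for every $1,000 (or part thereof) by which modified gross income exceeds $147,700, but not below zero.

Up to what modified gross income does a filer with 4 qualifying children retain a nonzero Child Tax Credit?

$404,700

Full credit = 4 × $1,417 = $5,668.
After 257 increments the reduction is 257 × $22 = $5,654, leaving $14; one more increment wipes it out. Increment 257 ends at excess 257 × $1,000 = $257,000, so the highest qualifying income is $147,700 + $257,000 = $404,700.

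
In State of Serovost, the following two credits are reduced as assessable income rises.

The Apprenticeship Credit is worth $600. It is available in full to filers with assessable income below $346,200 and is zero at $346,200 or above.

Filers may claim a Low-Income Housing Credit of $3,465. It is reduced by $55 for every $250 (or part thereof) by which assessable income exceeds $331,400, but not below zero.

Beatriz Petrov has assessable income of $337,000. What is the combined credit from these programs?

Apprenticeship Credit: $337,000 is below the $346,200 cutoff, so the full $600 applies.
Low-Income Housing Credit: income exceeds $331,400 by $5,600, which is 23 full-or-partial $250 increments; reduction = 23 × $55 = $1,265, leaving $2,200.
Total: $600 + $2,200 = $2,800.

$2,800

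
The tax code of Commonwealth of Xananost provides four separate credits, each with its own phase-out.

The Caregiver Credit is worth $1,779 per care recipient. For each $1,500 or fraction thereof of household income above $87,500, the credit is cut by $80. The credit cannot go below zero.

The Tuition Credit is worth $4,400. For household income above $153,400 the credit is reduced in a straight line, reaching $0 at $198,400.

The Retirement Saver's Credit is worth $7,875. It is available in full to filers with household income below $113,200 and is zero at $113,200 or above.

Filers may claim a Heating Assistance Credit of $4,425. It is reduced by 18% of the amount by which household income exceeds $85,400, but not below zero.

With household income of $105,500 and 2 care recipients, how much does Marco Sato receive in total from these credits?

Caregiver Credit: base = 2 × $1,779 = $3,558. income exceeds $87,500 by $18,000, which is 12 full-or-partial $1,500 increments; reduction = 12 × $80 = $960, leaving $2,598.
Tuition Credit: $105,500 is at or below the $153,400 threshold, so the full $4,400 applies.
Retirement Saver's Credit: $105,500 is below the $113,200 cutoff, so the full $7,875 applies.
Heating Assistance Credit: 18% of the $20,100 excess over $85,400 is $3,618; credit = $4,425 − $3,618 = $807.
Total: $2,598 + $4,400 + $7,875 + $807 = $15,680.

$15,680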